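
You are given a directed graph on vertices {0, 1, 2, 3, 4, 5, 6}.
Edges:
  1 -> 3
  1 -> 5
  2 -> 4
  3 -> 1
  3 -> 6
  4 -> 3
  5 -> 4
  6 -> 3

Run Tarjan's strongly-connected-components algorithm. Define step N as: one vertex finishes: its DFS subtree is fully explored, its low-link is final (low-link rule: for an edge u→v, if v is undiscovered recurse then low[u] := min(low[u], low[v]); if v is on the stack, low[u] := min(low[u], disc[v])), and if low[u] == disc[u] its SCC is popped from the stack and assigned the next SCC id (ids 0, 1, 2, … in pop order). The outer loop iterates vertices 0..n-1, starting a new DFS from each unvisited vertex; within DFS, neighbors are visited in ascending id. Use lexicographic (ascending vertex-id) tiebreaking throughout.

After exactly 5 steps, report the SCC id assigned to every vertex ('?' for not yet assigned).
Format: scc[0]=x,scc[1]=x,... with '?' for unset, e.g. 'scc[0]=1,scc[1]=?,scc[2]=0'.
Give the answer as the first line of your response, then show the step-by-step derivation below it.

scc[0]=0,scc[1]=?,scc[2]=?,scc[3]=?,scc[4]=?,scc[5]=?,scc[6]=?

step 1: low=(low[0]=0,low[1]=?,low[2]=?,low[3]=?,low[4]=?,low[5]=?,low[6]=?); scc=(scc[0]=0,scc[1]=?,scc[2]=?,scc[3]=?,scc[4]=?,scc[5]=?,scc[6]=?)
step 2: low=(low[0]=0,low[1]=1,low[2]=?,low[3]=1,low[4]=?,low[5]=?,low[6]=2); scc=(scc[0]=0,scc[1]=?,scc[2]=?,scc[3]=?,scc[4]=?,scc[5]=?,scc[6]=?)
step 3: low=(low[0]=0,low[1]=1,low[2]=?,low[3]=1,low[4]=?,low[5]=?,low[6]=2); scc=(scc[0]=0,scc[1]=?,scc[2]=?,scc[3]=?,scc[4]=?,scc[5]=?,scc[6]=?)
step 4: low=(low[0]=0,low[1]=1,low[2]=?,low[3]=1,low[4]=2,low[5]=4,low[6]=2); scc=(scc[0]=0,scc[1]=?,scc[2]=?,scc[3]=?,scc[4]=?,scc[5]=?,scc[6]=?)
step 5: low=(low[0]=0,low[1]=1,low[2]=?,low[3]=1,low[4]=2,low[5]=2,low[6]=2); scc=(scc[0]=0,scc[1]=?,scc[2]=?,scc[3]=?,scc[4]=?,scc[5]=?,scc[6]=?)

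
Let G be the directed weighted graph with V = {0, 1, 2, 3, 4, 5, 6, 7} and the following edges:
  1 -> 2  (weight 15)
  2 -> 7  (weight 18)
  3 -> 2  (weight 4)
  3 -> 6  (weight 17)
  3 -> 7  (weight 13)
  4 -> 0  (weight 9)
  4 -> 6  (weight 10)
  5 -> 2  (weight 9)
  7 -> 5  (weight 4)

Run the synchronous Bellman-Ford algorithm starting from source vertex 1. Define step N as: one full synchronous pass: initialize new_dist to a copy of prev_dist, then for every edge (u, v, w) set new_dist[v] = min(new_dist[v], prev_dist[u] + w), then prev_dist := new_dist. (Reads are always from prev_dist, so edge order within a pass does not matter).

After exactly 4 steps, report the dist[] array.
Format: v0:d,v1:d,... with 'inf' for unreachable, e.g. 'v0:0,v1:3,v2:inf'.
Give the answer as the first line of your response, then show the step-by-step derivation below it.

v0:inf,v1:0,v2:15,v3:inf,v4:inf,v5:37,v6:inf,v7:33

step 1: dist = v0:inf,v1:0,v2:15,v3:inf,v4:inf,v5:inf,v6:inf,v7:inf
step 2: dist = v0:inf,v1:0,v2:15,v3:inf,v4:inf,v5:inf,v6:inf,v7:33
step 3: dist = v0:inf,v1:0,v2:15,v3:inf,v4:inf,v5:37,v6:inf,v7:33
step 4: dist = v0:inf,v1:0,v2:15,v3:inf,v4:inf,v5:37,v6:inf,v7:33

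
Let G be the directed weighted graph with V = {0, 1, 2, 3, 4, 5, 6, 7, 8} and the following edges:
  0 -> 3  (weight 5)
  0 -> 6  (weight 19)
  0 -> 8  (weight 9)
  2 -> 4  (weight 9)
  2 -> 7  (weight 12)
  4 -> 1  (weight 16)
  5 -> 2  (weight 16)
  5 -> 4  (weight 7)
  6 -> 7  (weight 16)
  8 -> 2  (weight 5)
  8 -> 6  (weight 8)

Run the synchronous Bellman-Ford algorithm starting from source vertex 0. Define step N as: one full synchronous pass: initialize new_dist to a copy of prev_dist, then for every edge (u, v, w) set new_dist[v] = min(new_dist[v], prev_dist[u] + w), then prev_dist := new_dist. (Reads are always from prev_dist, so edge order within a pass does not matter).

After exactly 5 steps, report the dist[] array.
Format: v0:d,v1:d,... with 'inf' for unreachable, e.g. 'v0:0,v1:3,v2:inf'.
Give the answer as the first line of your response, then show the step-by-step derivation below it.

v0:0,v1:39,v2:14,v3:5,v4:23,v5:inf,v6:17,v7:26,v8:9

step 1: dist = v0:0,v1:inf,v2:inf,v3:5,v4:inf,v5:inf,v6:19,v7:inf,v8:9
step 2: dist = v0:0,v1:inf,v2:14,v3:5,v4:inf,v5:inf,v6:17,v7:35,v8:9
step 3: dist = v0:0,v1:inf,v2:14,v3:5,v4:23,v5:inf,v6:17,v7:26,v8:9
step 4: dist = v0:0,v1:39,v2:14,v3:5,v4:23,v5:inf,v6:17,v7:26,v8:9
step 5: dist = v0:0,v1:39,v2:14,v3:5,v4:23,v5:inf,v6:17,v7:26,v8:9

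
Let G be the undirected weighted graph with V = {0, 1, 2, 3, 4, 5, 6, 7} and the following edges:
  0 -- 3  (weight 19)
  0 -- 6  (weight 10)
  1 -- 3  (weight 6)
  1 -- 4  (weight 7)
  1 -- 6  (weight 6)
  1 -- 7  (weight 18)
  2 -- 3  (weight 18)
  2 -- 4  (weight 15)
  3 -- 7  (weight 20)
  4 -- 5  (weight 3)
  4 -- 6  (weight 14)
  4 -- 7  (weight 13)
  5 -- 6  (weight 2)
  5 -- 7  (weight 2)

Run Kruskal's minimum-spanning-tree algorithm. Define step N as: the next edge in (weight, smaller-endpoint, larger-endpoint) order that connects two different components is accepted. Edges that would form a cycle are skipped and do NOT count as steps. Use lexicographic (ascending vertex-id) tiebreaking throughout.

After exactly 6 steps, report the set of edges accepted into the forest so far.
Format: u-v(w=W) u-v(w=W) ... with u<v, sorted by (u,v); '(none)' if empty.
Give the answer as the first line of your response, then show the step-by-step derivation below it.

0-6(w=10) 1-3(w=6) 1-6(w=6) 4-5(w=3) 5-6(w=2) 5-7(w=2)

step 1: add edge 5-6 (w=2); MST = {5-6(w=2)}
step 2: add edge 5-7 (w=2); MST = {5-6(w=2) 5-7(w=2)}
step 3: add edge 4-5 (w=3); MST = {4-5(w=3) 5-6(w=2) 5-7(w=2)}
step 4: add edge 1-3 (w=6); MST = {1-3(w=6) 4-5(w=3) 5-6(w=2) 5-7(w=2)}
step 5: add edge 1-6 (w=6); MST = {1-3(w=6) 1-6(w=6) 4-5(w=3) 5-6(w=2) 5-7(w=2)}
step 6: add edge 0-6 (w=10); MST = {0-6(w=10) 1-3(w=6) 1-6(w=6) 4-5(w=3) 5-6(w=2) 5-7(w=2)}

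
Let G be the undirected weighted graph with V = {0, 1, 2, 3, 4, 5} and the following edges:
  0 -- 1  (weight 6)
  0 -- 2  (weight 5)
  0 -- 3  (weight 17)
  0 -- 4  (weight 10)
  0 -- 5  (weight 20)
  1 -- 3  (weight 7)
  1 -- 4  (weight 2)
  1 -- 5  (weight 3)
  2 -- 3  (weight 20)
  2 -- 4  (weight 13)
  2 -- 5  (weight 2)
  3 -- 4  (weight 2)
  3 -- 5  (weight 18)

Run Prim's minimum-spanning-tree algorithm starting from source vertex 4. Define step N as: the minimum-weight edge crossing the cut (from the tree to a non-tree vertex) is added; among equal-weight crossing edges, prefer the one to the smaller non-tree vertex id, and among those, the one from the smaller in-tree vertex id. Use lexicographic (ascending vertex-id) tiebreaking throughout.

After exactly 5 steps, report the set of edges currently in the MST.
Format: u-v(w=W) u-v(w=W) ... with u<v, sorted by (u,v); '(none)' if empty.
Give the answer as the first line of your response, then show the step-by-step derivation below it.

0-2(w=5) 1-4(w=2) 1-5(w=3) 2-5(w=2) 3-4(w=2)

step 1: add edge 1-4 (w=2); MST = {1-4(w=2)}
step 2: add edge 3-4 (w=2); MST = {1-4(w=2) 3-4(w=2)}
step 3: add edge 1-5 (w=3); MST = {1-4(w=2) 1-5(w=3) 3-4(w=2)}
step 4: add edge 2-5 (w=2); MST = {1-4(w=2) 1-5(w=3) 2-5(w=2) 3-4(w=2)}
step 5: add edge 0-2 (w=5); MST = {0-2(w=5) 1-4(w=2) 1-5(w=3) 2-5(w=2) 3-4(w=2)}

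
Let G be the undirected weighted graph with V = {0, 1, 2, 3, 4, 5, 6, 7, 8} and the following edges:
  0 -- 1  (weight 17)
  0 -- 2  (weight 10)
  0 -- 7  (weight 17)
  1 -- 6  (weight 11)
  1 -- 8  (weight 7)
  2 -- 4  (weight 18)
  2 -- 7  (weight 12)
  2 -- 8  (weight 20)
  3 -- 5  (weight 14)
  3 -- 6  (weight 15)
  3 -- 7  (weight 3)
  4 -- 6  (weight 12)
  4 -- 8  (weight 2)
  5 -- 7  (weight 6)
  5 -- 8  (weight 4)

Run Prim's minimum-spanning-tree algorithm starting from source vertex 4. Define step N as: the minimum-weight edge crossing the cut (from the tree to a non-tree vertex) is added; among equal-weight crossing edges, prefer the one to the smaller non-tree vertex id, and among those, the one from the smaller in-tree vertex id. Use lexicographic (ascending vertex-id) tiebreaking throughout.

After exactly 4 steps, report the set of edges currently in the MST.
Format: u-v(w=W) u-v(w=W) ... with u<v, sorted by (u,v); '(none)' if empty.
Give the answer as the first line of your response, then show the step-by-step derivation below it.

3-7(w=3) 4-8(w=2) 5-7(w=6) 5-8(w=4)

step 1: add edge 4-8 (w=2); MST = {4-8(w=2)}
step 2: add edge 5-8 (w=4); MST = {4-8(w=2) 5-8(w=4)}
step 3: add edge 5-7 (w=6); MST = {4-8(w=2) 5-7(w=6) 5-8(w=4)}
step 4: add edge 3-7 (w=3); MST = {3-7(w=3) 4-8(w=2) 5-7(w=6) 5-8(w=4)}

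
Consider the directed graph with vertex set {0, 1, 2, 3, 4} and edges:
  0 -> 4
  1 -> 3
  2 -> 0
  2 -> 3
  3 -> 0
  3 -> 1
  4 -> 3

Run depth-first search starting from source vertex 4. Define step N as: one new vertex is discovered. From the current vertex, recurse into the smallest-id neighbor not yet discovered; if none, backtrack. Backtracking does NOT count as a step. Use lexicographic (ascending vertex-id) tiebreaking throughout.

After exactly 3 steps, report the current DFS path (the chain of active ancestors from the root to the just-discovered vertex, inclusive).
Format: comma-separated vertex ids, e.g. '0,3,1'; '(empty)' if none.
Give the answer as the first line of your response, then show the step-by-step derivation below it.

4,3,0

step 1: discover 4; path=4; order=4
step 2: discover 3; path=4>3; order=4,3
step 3: discover 0; path=4>3>0; order=4,3,0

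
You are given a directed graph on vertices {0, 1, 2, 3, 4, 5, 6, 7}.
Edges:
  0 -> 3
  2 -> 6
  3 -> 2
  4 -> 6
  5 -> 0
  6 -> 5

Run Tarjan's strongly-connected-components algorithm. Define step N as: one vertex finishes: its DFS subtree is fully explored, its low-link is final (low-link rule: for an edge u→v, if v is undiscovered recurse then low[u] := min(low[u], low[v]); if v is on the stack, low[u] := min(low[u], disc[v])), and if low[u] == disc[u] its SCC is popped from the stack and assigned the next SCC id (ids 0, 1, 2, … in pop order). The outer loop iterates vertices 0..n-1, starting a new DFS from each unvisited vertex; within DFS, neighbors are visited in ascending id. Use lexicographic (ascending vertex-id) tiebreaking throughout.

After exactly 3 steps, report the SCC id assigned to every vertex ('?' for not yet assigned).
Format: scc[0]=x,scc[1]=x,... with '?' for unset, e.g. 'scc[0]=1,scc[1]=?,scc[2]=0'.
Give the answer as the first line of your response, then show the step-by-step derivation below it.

scc[0]=?,scc[1]=?,scc[2]=?,scc[3]=?,scc[4]=?,scc[5]=?,scc[6]=?,scc[7]=?

step 1: low=(low[0]=0,low[1]=?,low[2]=2,low[3]=1,low[4]=?,low[5]=0,low[6]=3,low[7]=?); scc=(scc[0]=?,scc[1]=?,scc[2]=?,scc[3]=?,scc[4]=?,scc[5]=?,scc[6]=?,scc[7]=?)
step 2: low=(low[0]=0,low[1]=?,low[2]=2,low[3]=1,low[4]=?,low[5]=0,low[6]=0,low[7]=?); scc=(scc[0]=?,scc[1]=?,scc[2]=?,scc[3]=?,scc[4]=?,scc[5]=?,scc[6]=?,scc[7]=?)
step 3: low=(low[0]=0,low[1]=?,low[2]=0,low[3]=1,low[4]=?,low[5]=0,low[6]=0,low[7]=?); scc=(scc[0]=?,scc[1]=?,scc[2]=?,scc[3]=?,scc[4]=?,scc[5]=?,scc[6]=?,scc[7]=?)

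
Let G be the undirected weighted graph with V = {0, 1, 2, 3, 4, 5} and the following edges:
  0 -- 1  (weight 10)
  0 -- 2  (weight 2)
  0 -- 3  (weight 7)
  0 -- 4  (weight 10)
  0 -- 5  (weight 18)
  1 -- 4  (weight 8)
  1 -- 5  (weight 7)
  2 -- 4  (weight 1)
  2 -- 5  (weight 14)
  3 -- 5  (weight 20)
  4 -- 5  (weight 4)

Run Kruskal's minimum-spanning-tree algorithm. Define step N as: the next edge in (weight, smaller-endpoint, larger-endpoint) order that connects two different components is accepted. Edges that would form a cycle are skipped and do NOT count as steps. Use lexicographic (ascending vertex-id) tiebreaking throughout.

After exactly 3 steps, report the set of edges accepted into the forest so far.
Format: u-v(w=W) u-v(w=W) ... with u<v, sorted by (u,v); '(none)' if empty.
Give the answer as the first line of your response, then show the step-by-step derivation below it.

0-2(w=2) 2-4(w=1) 4-5(w=4)

step 1: add edge 2-4 (w=1); MST = {2-4(w=1)}
step 2: add edge 0-2 (w=2); MST = {0-2(w=2) 2-4(w=1)}
step 3: add edge 4-5 (w=4); MST = {0-2(w=2) 2-4(w=1) 4-5(w=4)}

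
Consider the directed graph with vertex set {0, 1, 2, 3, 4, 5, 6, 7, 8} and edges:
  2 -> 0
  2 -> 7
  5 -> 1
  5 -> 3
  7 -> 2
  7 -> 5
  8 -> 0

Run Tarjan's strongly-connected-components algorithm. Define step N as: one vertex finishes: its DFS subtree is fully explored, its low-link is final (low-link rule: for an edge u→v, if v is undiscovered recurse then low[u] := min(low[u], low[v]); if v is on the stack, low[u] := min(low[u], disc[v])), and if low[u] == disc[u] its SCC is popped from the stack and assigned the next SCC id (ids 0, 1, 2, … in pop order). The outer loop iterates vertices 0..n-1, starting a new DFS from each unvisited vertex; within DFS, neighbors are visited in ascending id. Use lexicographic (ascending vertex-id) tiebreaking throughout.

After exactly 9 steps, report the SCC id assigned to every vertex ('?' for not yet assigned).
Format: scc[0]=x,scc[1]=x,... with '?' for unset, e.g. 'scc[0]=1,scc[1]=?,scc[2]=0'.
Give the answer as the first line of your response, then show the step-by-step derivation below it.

scc[0]=0,scc[1]=1,scc[2]=4,scc[3]=2,scc[4]=5,scc[5]=3,scc[6]=6,scc[7]=4,scc[8]=7

step 1: low=(low[0]=0,low[1]=?,low[2]=?,low[3]=?,low[4]=?,low[5]=?,low[6]=?,low[7]=?,low[8]=?); scc=(scc[0]=0,scc[1]=?,scc[2]=?,scc[3]=?,scc[4]=?,scc[5]=?,scc[6]=?,scc[7]=?,scc[8]=?)
step 2: low=(low[0]=0,low[1]=1,low[2]=?,low[3]=?,low[4]=?,low[5]=?,low[6]=?,low[7]=?,low[8]=?); scc=(scc[0]=0,scc[1]=1,scc[2]=?,scc[3]=?,scc[4]=?,scc[5]=?,scc[6]=?,scc[7]=?,scc[8]=?)
step 3: low=(low[0]=0,low[1]=1,low[2]=2,low[3]=5,low[4]=?,low[5]=4,low[6]=?,low[7]=2,low[8]=?); scc=(scc[0]=0,scc[1]=1,scc[2]=?,scc[3]=2,scc[4]=?,scc[5]=?,scc[6]=?,scc[7]=?,scc[8]=?)
step 4: low=(low[0]=0,low[1]=1,low[2]=2,low[3]=5,low[4]=?,low[5]=4,low[6]=?,low[7]=2,low[8]=?); scc=(scc[0]=0,scc[1]=1,scc[2]=?,scc[3]=2,scc[4]=?,scc[5]=3,scc[6]=?,scc[7]=?,scc[8]=?)
step 5: low=(low[0]=0,low[1]=1,low[2]=2,low[3]=5,low[4]=?,low[5]=4,low[6]=?,low[7]=2,low[8]=?); scc=(scc[0]=0,scc[1]=1,scc[2]=?,scc[3]=2,scc[4]=?,scc[5]=3,scc[6]=?,scc[7]=?,scc[8]=?)
step 6: low=(low[0]=0,low[1]=1,low[2]=2,low[3]=5,low[4]=?,low[5]=4,low[6]=?,low[7]=2,low[8]=?); scc=(scc[0]=0,scc[1]=1,scc[2]=4,scc[3]=2,scc[4]=?,scc[5]=3,scc[6]=?,scc[7]=4,scc[8]=?)
step 7: low=(low[0]=0,low[1]=1,low[2]=2,low[3]=5,low[4]=6,low[5]=4,low[6]=?,low[7]=2,low[8]=?); scc=(scc[0]=0,scc[1]=1,scc[2]=4,scc[3]=2,scc[4]=5,scc[5]=3,scc[6]=?,scc[7]=4,scc[8]=?)
step 8: low=(low[0]=0,low[1]=1,low[2]=2,low[3]=5,low[4]=6,low[5]=4,low[6]=7,low[7]=2,low[8]=?); scc=(scc[0]=0,scc[1]=1,scc[2]=4,scc[3]=2,scc[4]=5,scc[5]=3,scc[6]=6,scc[7]=4,scc[8]=?)
step 9: low=(low[0]=0,low[1]=1,low[2]=2,low[3]=5,low[4]=6,low[5]=4,low[6]=7,low[7]=2,low[8]=8); scc=(scc[0]=0,scc[1]=1,scc[2]=4,scc[3]=2,scc[4]=5,scc[5]=3,scc[6]=6,scc[7]=4,scc[8]=7)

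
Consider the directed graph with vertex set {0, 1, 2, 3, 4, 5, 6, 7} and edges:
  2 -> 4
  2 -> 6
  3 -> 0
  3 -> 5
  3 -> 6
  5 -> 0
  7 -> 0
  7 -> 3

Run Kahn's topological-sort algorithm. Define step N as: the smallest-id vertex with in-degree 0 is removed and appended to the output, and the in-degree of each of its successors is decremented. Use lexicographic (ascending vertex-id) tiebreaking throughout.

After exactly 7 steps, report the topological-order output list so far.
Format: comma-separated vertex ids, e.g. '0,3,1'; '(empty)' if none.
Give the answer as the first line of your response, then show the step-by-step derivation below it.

1,2,4,7,3,5,0

step 1: output 1; order=[1]; indeg=(3,0,0,1,1,1,2,0)
step 2: output 2; order=[1,2]; indeg=(3,0,0,1,0,1,1,0)
step 3: output 4; order=[1,2,4]; indeg=(3,0,0,1,0,1,1,0)
step 4: output 7; order=[1,2,4,7]; indeg=(2,0,0,0,0,1,1,0)
step 5: output 3; order=[1,2,4,7,3]; indeg=(1,0,0,0,0,0,0,0)
step 6: output 5; order=[1,2,4,7,3,5]; indeg=(0,0,0,0,0,0,0,0)
step 7: output 0; order=[1,2,4,7,3,5,0]; indeg=(0,0,0,0,0,0,0,0)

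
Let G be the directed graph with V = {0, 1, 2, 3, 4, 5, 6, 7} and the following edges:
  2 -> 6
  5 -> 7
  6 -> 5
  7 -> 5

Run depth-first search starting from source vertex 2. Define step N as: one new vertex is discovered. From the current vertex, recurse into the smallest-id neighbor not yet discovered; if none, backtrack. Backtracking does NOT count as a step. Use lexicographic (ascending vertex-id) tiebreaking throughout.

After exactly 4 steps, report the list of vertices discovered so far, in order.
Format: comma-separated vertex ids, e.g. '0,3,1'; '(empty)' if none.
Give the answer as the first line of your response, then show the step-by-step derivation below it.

2,6,5,7

step 1: discover 2; path=2; order=2
step 2: discover 6; path=2>6; order=2,6
step 3: discover 5; path=2>6>5; order=2,6,5
step 4: discover 7; path=2>6>5>7; order=2,6,5,7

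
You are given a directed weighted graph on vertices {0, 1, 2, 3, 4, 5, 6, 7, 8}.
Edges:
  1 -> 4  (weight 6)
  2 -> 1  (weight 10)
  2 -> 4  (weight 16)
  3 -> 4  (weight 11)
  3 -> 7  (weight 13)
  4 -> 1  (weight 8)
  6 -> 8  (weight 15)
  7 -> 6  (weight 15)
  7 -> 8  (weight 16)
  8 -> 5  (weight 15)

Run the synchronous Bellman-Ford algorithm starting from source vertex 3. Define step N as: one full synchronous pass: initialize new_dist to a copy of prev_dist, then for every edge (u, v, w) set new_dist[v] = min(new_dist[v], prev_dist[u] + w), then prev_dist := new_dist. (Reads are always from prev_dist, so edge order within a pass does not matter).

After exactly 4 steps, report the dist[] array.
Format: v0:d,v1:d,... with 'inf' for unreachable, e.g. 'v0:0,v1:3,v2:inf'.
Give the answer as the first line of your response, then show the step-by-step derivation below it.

v0:inf,v1:19,v2:inf,v3:0,v4:11,v5:44,v6:28,v7:13,v8:29

step 1: dist = v0:inf,v1:inf,v2:inf,v3:0,v4:11,v5:inf,v6:inf,v7:13,v8:inf
step 2: dist = v0:inf,v1:19,v2:inf,v3:0,v4:11,v5:inf,v6:28,v7:13,v8:29
step 3: dist = v0:inf,v1:19,v2:inf,v3:0,v4:11,v5:44,v6:28,v7:13,v8:29
step 4: dist = v0:inf,v1:19,v2:inf,v3:0,v4:11,v5:44,v6:28,v7:13,v8:29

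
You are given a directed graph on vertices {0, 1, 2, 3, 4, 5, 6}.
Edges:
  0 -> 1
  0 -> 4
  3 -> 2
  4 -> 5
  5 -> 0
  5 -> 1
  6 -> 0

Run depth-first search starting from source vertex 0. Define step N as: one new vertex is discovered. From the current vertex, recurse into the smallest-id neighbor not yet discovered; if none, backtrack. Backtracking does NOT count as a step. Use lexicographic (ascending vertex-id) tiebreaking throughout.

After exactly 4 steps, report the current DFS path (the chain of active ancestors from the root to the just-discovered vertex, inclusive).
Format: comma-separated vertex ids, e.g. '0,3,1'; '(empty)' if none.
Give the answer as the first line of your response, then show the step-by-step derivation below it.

0,4,5

step 1: discover 0; path=0; order=0
step 2: discover 1; path=0>1; order=0,1
step 3: discover 4; path=0>4; order=0,1,4
step 4: discover 5; path=0>4>5; order=0,1,4,5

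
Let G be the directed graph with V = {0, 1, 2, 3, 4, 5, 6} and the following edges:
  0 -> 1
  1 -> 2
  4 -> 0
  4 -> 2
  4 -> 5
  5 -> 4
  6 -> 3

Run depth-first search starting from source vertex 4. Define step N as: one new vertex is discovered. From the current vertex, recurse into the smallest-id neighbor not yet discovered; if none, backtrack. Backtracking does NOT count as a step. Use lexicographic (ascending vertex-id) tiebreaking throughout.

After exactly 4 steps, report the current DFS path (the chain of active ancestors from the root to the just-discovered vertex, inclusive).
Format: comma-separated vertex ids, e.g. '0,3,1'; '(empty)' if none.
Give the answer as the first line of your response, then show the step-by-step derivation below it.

4,0,1,2

step 1: discover 4; path=4; order=4
step 2: discover 0; path=4>0; order=4,0
step 3: discover 1; path=4>0>1; order=4,0,1
step 4: discover 2; path=4>0>1>2; order=4,0,1,2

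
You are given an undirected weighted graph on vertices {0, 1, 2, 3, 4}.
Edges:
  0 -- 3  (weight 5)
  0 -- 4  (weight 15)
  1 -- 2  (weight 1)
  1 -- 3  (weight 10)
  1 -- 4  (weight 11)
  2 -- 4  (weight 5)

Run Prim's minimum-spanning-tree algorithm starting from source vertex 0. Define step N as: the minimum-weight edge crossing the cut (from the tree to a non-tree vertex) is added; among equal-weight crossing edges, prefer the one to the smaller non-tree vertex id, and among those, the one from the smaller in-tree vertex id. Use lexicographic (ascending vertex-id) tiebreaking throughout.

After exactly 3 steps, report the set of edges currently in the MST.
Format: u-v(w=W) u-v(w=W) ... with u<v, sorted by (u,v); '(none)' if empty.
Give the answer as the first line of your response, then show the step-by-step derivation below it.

0-3(w=5) 1-2(w=1) 1-3(w=10)

step 1: add edge 0-3 (w=5); MST = {0-3(w=5)}
step 2: add edge 1-3 (w=10); MST = {0-3(w=5) 1-3(w=10)}
step 3: add edge 1-2 (w=1); MST = {0-3(w=5) 1-2(w=1) 1-3(w=10)}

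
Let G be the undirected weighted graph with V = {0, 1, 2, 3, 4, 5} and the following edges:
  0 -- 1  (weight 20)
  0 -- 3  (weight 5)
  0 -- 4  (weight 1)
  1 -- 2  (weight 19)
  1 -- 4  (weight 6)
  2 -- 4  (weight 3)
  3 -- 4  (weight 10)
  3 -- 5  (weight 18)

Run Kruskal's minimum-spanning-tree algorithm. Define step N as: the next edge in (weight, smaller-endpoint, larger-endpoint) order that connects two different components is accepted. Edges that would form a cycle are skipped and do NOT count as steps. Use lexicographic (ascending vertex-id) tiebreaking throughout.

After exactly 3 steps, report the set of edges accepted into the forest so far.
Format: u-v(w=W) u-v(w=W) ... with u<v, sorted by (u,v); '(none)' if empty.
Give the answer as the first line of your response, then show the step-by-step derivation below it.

0-3(w=5) 0-4(w=1) 2-4(w=3)

step 1: add edge 0-4 (w=1); MST = {0-4(w=1)}
step 2: add edge 2-4 (w=3); MST = {0-4(w=1) 2-4(w=3)}
step 3: add edge 0-3 (w=5); MST = {0-3(w=5) 0-4(w=1) 2-4(w=3)}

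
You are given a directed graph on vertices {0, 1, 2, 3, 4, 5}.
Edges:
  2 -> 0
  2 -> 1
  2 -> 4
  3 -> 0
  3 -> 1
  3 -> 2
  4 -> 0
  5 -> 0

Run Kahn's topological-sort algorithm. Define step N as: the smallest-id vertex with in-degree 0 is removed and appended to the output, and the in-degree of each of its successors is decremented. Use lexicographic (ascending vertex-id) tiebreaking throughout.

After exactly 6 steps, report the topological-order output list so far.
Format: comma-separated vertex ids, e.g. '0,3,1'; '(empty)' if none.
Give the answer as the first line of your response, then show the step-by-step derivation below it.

3,2,1,4,5,0

step 1: output 3; order=[3]; indeg=(3,1,0,0,1,0)
step 2: output 2; order=[3,2]; indeg=(2,0,0,0,0,0)
step 3: output 1; order=[3,2,1]; indeg=(2,0,0,0,0,0)
step 4: output 4; order=[3,2,1,4]; indeg=(1,0,0,0,0,0)
step 5: output 5; order=[3,2,1,4,5]; indeg=(0,0,0,0,0,0)
step 6: output 0; order=[3,2,1,4,5,0]; indeg=(0,0,0,0,0,0)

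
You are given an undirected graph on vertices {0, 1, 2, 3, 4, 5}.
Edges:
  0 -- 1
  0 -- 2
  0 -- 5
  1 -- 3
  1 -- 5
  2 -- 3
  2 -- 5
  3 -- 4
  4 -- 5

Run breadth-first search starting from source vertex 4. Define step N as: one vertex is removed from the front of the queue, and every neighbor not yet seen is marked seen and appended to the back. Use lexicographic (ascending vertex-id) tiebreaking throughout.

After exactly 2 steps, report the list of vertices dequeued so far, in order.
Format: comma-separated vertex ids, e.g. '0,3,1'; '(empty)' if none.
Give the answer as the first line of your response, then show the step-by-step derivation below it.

4,3

step 1: dequeue 4; queue=[3,5]; order=4
step 2: dequeue 3; queue=[5,1,2]; order=4,3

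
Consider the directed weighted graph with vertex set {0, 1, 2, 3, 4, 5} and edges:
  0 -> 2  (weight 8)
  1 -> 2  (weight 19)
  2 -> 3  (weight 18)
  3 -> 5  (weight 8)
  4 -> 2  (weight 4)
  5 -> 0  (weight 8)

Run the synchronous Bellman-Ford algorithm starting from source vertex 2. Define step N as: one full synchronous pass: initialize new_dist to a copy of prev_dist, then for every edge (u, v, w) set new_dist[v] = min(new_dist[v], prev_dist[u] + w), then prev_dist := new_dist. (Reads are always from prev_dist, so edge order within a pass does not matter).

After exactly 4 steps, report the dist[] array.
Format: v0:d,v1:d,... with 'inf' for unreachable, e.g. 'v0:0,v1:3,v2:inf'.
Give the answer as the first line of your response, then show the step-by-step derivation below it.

v0:34,v1:inf,v2:0,v3:18,v4:inf,v5:26

step 1: dist = v0:inf,v1:inf,v2:0,v3:18,v4:inf,v5:inf
step 2: dist = v0:inf,v1:inf,v2:0,v3:18,v4:inf,v5:26
step 3: dist = v0:34,v1:inf,v2:0,v3:18,v4:inf,v5:26
step 4: dist = v0:34,v1:inf,v2:0,v3:18,v4:inf,v5:26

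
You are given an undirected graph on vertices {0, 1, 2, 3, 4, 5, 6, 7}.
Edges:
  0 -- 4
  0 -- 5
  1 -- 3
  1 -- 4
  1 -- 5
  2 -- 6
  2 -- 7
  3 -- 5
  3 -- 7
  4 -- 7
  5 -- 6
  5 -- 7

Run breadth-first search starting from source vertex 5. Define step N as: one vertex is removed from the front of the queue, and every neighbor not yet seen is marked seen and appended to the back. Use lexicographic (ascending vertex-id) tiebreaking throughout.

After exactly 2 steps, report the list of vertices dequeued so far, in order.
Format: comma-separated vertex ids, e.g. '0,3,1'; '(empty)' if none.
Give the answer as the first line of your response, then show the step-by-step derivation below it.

5,0

step 1: dequeue 5; queue=[0,1,3,6,7]; order=5
step 2: dequeue 0; queue=[1,3,6,7,4]; order=5,0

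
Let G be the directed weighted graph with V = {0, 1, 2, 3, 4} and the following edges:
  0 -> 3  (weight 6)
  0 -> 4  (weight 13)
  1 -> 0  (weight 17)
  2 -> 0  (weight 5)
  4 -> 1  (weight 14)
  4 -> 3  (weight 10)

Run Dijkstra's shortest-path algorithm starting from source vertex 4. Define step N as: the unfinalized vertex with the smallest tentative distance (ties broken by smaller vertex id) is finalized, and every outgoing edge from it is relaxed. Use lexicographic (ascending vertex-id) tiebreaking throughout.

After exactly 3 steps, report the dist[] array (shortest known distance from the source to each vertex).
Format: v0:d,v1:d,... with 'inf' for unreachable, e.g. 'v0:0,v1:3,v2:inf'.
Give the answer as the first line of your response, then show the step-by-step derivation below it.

v0:31,v1:14,v2:inf,v3:10,v4:0

step 1: dist = v0:inf,v1:14,v2:inf,v3:10,v4:0
step 2: dist = v0:inf,v1:14,v2:inf,v3:10,v4:0
step 3: dist = v0:31,v1:14,v2:inf,v3:10,v4:0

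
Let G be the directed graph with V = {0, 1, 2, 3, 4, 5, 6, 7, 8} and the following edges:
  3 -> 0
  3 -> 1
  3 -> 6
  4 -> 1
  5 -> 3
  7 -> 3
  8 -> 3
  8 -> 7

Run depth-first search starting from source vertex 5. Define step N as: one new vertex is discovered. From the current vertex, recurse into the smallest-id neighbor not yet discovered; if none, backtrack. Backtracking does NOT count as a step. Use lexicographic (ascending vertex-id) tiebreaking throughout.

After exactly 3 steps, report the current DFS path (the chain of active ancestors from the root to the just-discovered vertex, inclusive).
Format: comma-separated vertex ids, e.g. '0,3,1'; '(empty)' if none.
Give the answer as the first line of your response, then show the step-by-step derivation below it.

5,3,0

step 1: discover 5; path=5; order=5
step 2: discover 3; path=5>3; order=5,3
step 3: discover 0; path=5>3>0; order=5,3,0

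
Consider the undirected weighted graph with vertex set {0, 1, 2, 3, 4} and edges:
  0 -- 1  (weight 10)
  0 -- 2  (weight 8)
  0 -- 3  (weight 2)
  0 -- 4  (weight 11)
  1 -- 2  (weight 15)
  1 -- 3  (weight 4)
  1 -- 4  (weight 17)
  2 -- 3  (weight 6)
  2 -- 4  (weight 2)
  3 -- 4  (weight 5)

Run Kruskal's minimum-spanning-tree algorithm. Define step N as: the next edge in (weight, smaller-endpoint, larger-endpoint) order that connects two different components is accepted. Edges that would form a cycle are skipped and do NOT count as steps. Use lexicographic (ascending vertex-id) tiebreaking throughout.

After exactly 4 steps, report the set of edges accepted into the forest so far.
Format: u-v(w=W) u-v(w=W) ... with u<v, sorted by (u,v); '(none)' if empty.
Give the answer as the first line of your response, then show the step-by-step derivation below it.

0-3(w=2) 1-3(w=4) 2-4(w=2) 3-4(w=5)

step 1: add edge 0-3 (w=2); MST = {0-3(w=2)}
step 2: add edge 2-4 (w=2); MST = {0-3(w=2) 2-4(w=2)}
step 3: add edge 1-3 (w=4); MST = {0-3(w=2) 1-3(w=4) 2-4(w=2)}
step 4: add edge 3-4 (w=5); MST = {0-3(w=2) 1-3(w=4) 2-4(w=2) 3-4(w=5)}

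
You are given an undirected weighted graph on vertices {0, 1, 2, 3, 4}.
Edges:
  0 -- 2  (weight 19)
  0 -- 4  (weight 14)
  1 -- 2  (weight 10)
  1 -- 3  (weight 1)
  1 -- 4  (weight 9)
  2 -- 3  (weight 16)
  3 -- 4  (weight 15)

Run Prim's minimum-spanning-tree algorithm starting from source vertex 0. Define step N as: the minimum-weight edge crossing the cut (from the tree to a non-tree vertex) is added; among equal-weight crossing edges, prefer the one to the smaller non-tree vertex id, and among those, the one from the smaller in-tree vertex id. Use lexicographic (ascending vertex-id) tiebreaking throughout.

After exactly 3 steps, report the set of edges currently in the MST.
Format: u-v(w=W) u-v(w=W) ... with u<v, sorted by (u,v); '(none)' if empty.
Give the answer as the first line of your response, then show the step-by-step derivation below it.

0-4(w=14) 1-3(w=1) 1-4(w=9)

step 1: add edge 0-4 (w=14); MST = {0-4(w=14)}
step 2: add edge 1-4 (w=9); MST = {0-4(w=14) 1-4(w=9)}
step 3: add edge 1-3 (w=1); MST = {0-4(w=14) 1-3(w=1) 1-4(w=9)}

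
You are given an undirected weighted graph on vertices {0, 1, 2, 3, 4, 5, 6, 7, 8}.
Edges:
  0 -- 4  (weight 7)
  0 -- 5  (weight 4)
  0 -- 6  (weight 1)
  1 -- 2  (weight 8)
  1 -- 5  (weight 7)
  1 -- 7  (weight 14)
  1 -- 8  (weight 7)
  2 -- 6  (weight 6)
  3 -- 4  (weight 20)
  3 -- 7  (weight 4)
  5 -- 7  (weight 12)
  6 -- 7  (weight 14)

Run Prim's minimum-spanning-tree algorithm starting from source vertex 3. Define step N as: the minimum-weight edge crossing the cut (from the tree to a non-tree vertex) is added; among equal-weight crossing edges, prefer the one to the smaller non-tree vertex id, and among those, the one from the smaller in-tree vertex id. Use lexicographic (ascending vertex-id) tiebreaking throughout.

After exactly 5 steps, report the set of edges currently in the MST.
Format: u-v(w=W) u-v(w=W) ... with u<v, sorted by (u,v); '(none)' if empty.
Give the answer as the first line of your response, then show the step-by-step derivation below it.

0-5(w=4) 0-6(w=1) 2-6(w=6) 3-7(w=4) 5-7(w=12)

step 1: add edge 3-7 (w=4); MST = {3-7(w=4)}
step 2: add edge 5-7 (w=12); MST = {3-7(w=4) 5-7(w=12)}
step 3: add edge 0-5 (w=4); MST = {0-5(w=4) 3-7(w=4) 5-7(w=12)}
step 4: add edge 0-6 (w=1); MST = {0-5(w=4) 0-6(w=1) 3-7(w=4) 5-7(w=12)}
step 5: add edge 2-6 (w=6); MST = {0-5(w=4) 0-6(w=1) 2-6(w=6) 3-7(w=4) 5-7(w=12)}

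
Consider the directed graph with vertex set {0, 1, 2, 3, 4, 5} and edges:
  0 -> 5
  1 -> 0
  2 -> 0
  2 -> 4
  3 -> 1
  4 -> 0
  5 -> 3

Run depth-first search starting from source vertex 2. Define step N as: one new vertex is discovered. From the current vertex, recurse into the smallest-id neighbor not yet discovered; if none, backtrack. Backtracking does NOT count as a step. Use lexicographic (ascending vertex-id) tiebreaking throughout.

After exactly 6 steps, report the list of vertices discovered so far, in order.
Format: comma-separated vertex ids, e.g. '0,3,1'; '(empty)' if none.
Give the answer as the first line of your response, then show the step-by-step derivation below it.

2,0,5,3,1,4

step 1: discover 2; path=2; order=2
step 2: discover 0; path=2>0; order=2,0
step 3: discover 5; path=2>0>5; order=2,0,5
step 4: discover 3; path=2>0>5>3; order=2,0,5,3
step 5: discover 1; path=2>0>5>3>1; order=2,0,5,3,1
step 6: discover 4; path=2>4; order=2,0,5,3,1,4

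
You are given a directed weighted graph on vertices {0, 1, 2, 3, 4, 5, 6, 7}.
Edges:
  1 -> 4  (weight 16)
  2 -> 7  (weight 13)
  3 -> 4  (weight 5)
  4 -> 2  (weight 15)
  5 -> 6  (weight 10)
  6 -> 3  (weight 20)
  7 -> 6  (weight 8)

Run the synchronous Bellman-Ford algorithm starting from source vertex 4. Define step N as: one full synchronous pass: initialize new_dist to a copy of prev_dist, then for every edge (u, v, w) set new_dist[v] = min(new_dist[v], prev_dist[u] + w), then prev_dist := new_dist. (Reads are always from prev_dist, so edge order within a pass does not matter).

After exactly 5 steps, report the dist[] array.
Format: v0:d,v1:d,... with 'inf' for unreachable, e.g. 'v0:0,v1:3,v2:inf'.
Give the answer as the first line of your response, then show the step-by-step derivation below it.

v0:inf,v1:inf,v2:15,v3:56,v4:0,v5:inf,v6:36,v7:28

step 1: dist = v0:inf,v1:inf,v2:15,v3:inf,v4:0,v5:inf,v6:inf,v7:inf
step 2: dist = v0:inf,v1:inf,v2:15,v3:inf,v4:0,v5:inf,v6:inf,v7:28
step 3: dist = v0:inf,v1:inf,v2:15,v3:inf,v4:0,v5:inf,v6:36,v7:28
step 4: dist = v0:inf,v1:inf,v2:15,v3:56,v4:0,v5:inf,v6:36,v7:28
step 5: dist = v0:inf,v1:inf,v2:15,v3:56,v4:0,v5:inf,v6:36,v7:28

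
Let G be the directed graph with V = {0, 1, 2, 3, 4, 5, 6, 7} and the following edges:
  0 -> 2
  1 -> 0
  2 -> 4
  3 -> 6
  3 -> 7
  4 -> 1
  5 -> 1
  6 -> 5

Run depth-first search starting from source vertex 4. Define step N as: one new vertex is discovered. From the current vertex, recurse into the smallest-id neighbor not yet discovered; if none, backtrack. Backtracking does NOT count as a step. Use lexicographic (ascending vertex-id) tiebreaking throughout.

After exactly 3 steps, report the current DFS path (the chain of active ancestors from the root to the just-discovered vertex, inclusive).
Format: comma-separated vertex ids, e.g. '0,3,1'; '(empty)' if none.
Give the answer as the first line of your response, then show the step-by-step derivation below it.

4,1,0

step 1: discover 4; path=4; order=4
step 2: discover 1; path=4>1; order=4,1
step 3: discover 0; path=4>1>0; order=4,1,0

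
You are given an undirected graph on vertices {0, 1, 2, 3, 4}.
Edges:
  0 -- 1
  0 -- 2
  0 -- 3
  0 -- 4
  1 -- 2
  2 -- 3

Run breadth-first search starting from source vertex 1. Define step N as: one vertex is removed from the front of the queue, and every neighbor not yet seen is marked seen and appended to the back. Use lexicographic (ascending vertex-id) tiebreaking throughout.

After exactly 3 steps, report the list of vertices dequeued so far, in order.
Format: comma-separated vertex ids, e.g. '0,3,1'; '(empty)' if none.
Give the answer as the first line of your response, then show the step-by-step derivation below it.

1,0,2

step 1: dequeue 1; queue=[0,2]; order=1
step 2: dequeue 0; queue=[2,3,4]; order=1,0
step 3: dequeue 2; queue=[3,4]; order=1,0,2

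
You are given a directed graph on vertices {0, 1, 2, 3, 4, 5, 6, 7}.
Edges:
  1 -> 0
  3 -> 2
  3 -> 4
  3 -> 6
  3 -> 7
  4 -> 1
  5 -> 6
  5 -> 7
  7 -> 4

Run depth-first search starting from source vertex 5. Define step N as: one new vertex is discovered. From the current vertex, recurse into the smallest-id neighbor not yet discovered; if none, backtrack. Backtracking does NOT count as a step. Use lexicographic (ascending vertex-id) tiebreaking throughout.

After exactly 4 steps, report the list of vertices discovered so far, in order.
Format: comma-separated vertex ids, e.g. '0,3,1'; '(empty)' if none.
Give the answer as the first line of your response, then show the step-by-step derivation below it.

5,6,7,4

step 1: discover 5; path=5; order=5
step 2: discover 6; path=5>6; order=5,6
step 3: discover 7; path=5>7; order=5,6,7
step 4: discover 4; path=5>7>4; order=5,6,7,4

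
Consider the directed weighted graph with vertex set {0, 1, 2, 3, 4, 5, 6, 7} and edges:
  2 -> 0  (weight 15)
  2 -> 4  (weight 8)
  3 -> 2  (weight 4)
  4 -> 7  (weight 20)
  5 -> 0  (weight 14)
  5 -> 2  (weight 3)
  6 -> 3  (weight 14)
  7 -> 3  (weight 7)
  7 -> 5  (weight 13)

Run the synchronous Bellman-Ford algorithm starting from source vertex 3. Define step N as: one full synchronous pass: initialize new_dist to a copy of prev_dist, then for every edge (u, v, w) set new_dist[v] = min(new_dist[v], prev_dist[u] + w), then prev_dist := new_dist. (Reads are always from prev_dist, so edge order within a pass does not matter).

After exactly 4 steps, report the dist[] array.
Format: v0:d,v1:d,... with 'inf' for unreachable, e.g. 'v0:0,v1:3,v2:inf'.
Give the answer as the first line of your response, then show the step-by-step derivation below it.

v0:19,v1:inf,v2:4,v3:0,v4:12,v5:45,v6:inf,v7:32

step 1: dist = v0:inf,v1:inf,v2:4,v3:0,v4:inf,v5:inf,v6:inf,v7:inf
step 2: dist = v0:19,v1:inf,v2:4,v3:0,v4:12,v5:inf,v6:inf,v7:inf
step 3: dist = v0:19,v1:inf,v2:4,v3:0,v4:12,v5:inf,v6:inf,v7:32
step 4: dist = v0:19,v1:inf,v2:4,v3:0,v4:12,v5:45,v6:inf,v7:32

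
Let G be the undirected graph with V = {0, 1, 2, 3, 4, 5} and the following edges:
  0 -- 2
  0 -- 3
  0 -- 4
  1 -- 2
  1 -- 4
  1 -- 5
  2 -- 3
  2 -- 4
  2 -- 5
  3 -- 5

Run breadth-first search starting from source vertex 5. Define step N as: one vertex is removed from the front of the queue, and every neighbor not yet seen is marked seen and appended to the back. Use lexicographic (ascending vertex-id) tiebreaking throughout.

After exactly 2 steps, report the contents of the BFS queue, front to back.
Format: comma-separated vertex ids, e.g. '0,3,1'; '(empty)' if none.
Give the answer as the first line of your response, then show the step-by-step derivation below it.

2,3,4

step 1: dequeue 5; queue=[1,2,3]; order=5
step 2: dequeue 1; queue=[2,3,4]; order=5,1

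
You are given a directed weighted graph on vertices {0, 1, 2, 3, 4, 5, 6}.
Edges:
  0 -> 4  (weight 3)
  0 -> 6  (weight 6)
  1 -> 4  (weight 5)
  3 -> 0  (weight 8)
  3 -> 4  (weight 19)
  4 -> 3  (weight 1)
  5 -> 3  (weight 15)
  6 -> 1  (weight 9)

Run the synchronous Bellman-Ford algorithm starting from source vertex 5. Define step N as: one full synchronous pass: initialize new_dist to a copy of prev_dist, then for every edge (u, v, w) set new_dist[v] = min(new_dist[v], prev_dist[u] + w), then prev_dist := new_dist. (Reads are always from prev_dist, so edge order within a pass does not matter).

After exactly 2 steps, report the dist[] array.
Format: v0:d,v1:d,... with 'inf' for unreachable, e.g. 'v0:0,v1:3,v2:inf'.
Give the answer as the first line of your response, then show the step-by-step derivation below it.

v0:23,v1:inf,v2:inf,v3:15,v4:34,v5:0,v6:inf

step 1: dist = v0:inf,v1:inf,v2:inf,v3:15,v4:inf,v5:0,v6:inf
step 2: dist = v0:23,v1:inf,v2:inf,v3:15,v4:34,v5:0,v6:inf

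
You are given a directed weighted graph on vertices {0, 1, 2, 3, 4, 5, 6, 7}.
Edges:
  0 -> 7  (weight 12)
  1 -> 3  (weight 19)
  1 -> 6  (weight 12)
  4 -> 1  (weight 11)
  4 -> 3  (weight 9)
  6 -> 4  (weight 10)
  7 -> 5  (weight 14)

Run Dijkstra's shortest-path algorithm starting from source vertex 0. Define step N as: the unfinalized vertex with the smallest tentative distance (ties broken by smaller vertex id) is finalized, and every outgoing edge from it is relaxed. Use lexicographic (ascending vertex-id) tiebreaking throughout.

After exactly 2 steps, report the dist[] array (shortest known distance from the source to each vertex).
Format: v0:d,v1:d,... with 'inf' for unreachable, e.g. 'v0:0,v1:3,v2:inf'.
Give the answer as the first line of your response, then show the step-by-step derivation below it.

v0:0,v1:inf,v2:inf,v3:inf,v4:inf,v5:26,v6:inf,v7:12

step 1: dist = v0:0,v1:inf,v2:inf,v3:inf,v4:inf,v5:inf,v6:inf,v7:12
step 2: dist = v0:0,v1:inf,v2:inf,v3:inf,v4:inf,v5:26,v6:inf,v7:12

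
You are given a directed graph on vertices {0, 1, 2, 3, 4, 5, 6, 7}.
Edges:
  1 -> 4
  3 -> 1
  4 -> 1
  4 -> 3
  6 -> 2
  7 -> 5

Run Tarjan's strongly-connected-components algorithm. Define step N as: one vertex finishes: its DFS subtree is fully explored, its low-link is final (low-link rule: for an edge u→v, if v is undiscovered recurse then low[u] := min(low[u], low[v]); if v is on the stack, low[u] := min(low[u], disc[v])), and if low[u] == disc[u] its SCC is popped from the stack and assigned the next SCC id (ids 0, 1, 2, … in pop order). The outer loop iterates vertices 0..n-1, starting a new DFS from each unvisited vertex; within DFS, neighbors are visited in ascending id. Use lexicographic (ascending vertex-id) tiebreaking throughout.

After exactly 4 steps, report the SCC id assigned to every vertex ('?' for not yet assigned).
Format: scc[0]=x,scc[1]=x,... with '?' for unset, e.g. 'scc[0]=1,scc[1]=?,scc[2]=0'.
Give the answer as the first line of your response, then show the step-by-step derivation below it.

scc[0]=0,scc[1]=1,scc[2]=?,scc[3]=1,scc[4]=1,scc[5]=?,scc[6]=?,scc[7]=?

step 1: low=(low[0]=0,low[1]=?,low[2]=?,low[3]=?,low[4]=?,low[5]=?,low[6]=?,low[7]=?); scc=(scc[0]=0,scc[1]=?,scc[2]=?,scc[3]=?,scc[4]=?,scc[5]=?,scc[6]=?,scc[7]=?)
step 2: low=(low[0]=0,low[1]=1,low[2]=?,low[3]=1,low[4]=1,low[5]=?,low[6]=?,low[7]=?); scc=(scc[0]=0,scc[1]=?,scc[2]=?,scc[3]=?,scc[4]=?,scc[5]=?,scc[6]=?,scc[7]=?)
step 3: low=(low[0]=0,low[1]=1,low[2]=?,low[3]=1,low[4]=1,low[5]=?,low[6]=?,low[7]=?); scc=(scc[0]=0,scc[1]=?,scc[2]=?,scc[3]=?,scc[4]=?,scc[5]=?,scc[6]=?,scc[7]=?)
step 4: low=(low[0]=0,low[1]=1,low[2]=?,low[3]=1,low[4]=1,low[5]=?,low[6]=?,low[7]=?); scc=(scc[0]=0,scc[1]=1,scc[2]=?,scc[3]=1,scc[4]=1,scc[5]=?,scc[6]=?,scc[7]=?)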